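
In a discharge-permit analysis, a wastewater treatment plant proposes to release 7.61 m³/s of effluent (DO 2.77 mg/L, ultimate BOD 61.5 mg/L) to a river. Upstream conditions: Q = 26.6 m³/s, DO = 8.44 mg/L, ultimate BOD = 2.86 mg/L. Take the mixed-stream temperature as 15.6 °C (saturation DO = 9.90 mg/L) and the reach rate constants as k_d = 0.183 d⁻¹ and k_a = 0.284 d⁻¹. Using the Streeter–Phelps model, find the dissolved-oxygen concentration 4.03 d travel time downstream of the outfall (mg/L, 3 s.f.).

DO ≈ 4.42 mg/L

Mixed DO = (26.6×8.44 + 7.61×2.77)/(26.6+7.61) = 245.6/34.21 = 7.179 mg/L.
Mixed L₀ = (26.6×2.86 + 7.61×61.5)/(34.21) = 544.1/34.21 = 15.90 mg/L.
Initial deficit D₀ = C_s − DO₀ = 9.90 − 7.179 = 2.721 mg/L.
D(4.03) = [0.183×15.90/(0.284−0.183)](e^(−0.183×4.03) − e^(−0.284×4.03)) + 2.721 e^(−0.284×4.03)
= 28.82 × (0.4783 − 0.3184) + 2.721 × 0.3184 = 5.475 mg/L.
DO = 9.90 − 5.475 = 4.425 mg/L.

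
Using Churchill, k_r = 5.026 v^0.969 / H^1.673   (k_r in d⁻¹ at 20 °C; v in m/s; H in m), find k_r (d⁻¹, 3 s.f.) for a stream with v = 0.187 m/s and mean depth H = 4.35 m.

k_r ≈ 0.0846 d⁻¹

k_r = 5.026 × 0.187^0.969 / 4.35^1.673 = 5.026 × 0.1970 / 11.70 = 0.08461 d⁻¹.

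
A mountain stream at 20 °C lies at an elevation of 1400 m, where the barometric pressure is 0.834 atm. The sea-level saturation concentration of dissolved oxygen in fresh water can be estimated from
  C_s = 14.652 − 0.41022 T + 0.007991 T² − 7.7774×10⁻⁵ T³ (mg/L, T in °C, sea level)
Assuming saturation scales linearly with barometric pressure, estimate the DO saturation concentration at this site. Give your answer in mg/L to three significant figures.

C_s ≈ 7.52 mg/L

At sea level: C_s = 14.652 − 0.41022×20 + 0.007991×20² − 7.7774×10⁻⁵×20³ = 9.022 mg/L.
Pressure correction: C_s' = 9.022 × 0.834 = 7.524 mg/L.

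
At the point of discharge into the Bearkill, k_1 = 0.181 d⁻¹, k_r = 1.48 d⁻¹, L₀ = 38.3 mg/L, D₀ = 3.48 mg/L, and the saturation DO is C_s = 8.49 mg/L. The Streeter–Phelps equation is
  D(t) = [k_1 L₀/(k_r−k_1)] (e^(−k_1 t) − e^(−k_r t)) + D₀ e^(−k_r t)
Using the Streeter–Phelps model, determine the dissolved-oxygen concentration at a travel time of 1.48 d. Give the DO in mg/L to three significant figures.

k_1 L₀/(k_r−k_1) = 0.181×38.3/(1.48−0.181) = 6.932/1.299 = 5.337 mg/L.
e^(−k_1 t) = e^(−0.181×1.480) = 0.7650; e^(−k_r t) = e^(−1.48×1.480) = 0.1119.
D = 5.337 × (0.7650 − 0.1119) + 3.48 × 0.1119 = 3.486 + 0.3893 = 3.875 mg/L.
DO = C_s − D = 8.49 − 3.875 = 4.615 mg/L.

DO ≈ 4.62 mg/L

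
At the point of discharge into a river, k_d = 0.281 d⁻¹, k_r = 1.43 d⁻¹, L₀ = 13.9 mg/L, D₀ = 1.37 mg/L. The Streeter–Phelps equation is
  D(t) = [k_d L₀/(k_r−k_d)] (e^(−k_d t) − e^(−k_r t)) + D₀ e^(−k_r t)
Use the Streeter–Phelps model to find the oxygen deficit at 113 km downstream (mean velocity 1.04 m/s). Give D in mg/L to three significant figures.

Travel time t = x/v = 113 km / (1.04 m/s) = 113000 m / 1.04 m/s = 108700 s = 1.258 d.
k_d L₀/(k_r−k_d) = 0.281×13.9/(1.43−0.281) = 3.906/1.149 = 3.399 mg/L.
e^(−k_d t) = e^(−0.281×1.258) = 0.7023; e^(−k_r t) = e^(−1.43×1.258) = 0.1656.
D = 3.399 × (0.7023 − 0.1656) + 1.37 × 0.1656 = 1.825 + 0.2268 = 2.051 mg/L.

D ≈ 2.05 mg/L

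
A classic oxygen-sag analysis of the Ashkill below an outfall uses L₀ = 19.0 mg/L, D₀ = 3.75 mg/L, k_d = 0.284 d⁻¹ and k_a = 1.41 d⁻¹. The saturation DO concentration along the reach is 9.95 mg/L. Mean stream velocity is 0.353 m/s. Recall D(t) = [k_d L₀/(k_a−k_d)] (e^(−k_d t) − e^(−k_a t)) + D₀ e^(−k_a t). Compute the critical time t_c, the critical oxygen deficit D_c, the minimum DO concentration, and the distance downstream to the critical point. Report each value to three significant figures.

t_c ≈ 0.0681 d; D_c ≈ 3.75 mg/L; min DO ≈ 6.20 mg/L; x_c ≈ 2.08 km

With k_a/k_d = 4.965 and 1 − D₀(k_a−k_d)/(k_d L₀) = 0.2175,
t_c = ln(4.965 × 0.2175) / (1.41 − 0.284) = ln(1.080) / 1.126 = 0.07670/1.126 = 0.06812 d.
L(t_c) = L₀ e^(−k_d t_c) = 19.0 × 0.9808 = 18.64 mg/L, and at the critical point k_a D_c = k_d L, so D_c = (0.284/1.41) × 18.64 = 3.754 mg/L.
Minimum DO = C_s − D_c = 9.95 − 3.754 = 6.196 mg/L.
x_c = v t_c = 0.353 m/s × 0.06812 d × 86400 s/d = 2078 m ≈ 2.08 km.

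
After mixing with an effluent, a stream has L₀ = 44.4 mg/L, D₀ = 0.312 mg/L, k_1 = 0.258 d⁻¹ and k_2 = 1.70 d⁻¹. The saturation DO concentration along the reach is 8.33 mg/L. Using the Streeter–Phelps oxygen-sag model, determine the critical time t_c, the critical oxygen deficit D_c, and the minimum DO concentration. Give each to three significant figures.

At the critical point dD/dt = 0, so k_1 L₀ e^(−k_1 t) = k_2 D. Substituting D(t) from the Streeter–Phelps equation and solving for t gives
t_c = ln[(k_2/k_1)(1 − D₀(k_2−k_1)/(k_1 L₀))] / (k_2−k_1).
Here k_2−k_1 = 1.442 d⁻¹ and 1 − D₀(k_2−k_1)/(k_1 L₀) = 1 − 0.312×1.442/(0.258×44.4) = 0.9607, so
t_c = ln(6.589 × 0.9607) / 1.442 = 1.845 / 1.442 = 1.280 d.
L(t_c) = L₀ e^(−k_1 t_c) = 44.4 × 0.7188 = 31.91 mg/L, and at the critical point k_2 D_c = k_1 L, so D_c = (0.258/1.70) × 31.91 = 4.844 mg/L.
Minimum DO = C_s − D_c = 8.33 − 4.844 = 3.486 mg/L.

t_c ≈ 1.28 d; D_c ≈ 4.84 mg/L; min DO ≈ 3.49 mg/L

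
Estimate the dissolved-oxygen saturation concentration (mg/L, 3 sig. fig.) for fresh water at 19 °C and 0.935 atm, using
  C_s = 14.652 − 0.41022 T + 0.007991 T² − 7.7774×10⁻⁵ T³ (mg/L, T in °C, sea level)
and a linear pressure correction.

C_s ≈ 8.61 mg/L

At sea level: C_s = 14.652 − 0.41022×19 + 0.007991×19² − 7.7774×10⁻⁵×19³ = 9.209 mg/L.
Pressure correction: C_s' = 9.209 × 0.935 = 8.611 mg/L.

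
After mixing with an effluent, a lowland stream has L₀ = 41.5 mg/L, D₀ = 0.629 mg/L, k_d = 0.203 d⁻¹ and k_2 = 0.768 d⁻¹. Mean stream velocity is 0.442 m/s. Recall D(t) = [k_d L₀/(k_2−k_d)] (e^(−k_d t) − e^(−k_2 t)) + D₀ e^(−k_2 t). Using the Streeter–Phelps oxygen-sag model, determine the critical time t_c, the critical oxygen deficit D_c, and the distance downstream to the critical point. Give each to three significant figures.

t_c ≈ 2.28 d; D_c ≈ 6.91 mg/L; x_c ≈ 87.0 km

With k_2/k_d = 3.783 and 1 − D₀(k_2−k_d)/(k_d L₀) = 0.9578,
t_c = ln(3.783 × 0.9578) / (0.768 − 0.203) = ln(3.624) / 0.5650 = 1.287/0.5650 = 2.279 d.
L(t_c) = L₀ e^(−k_d t_c) = 41.5 × 0.6297 = 26.13 mg/L, and at the critical point k_2 D_c = k_d L, so D_c = (0.203/0.768) × 26.13 = 6.907 mg/L.
x_c = v t_c = 0.442 m/s × 2.279 d × 86400 s/d = 87020 m ≈ 87.0 km.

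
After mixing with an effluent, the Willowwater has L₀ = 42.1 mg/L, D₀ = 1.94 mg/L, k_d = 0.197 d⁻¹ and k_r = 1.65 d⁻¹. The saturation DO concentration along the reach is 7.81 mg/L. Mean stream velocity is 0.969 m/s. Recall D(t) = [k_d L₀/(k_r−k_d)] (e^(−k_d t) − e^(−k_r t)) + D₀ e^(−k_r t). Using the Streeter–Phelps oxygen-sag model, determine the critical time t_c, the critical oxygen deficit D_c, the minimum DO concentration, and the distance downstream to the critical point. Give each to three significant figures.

t_c ≈ 1.18 d; D_c ≈ 3.99 mg/L; min DO ≈ 3.82 mg/L; x_c ≈ 98.5 km

t_c = [1/(k_r−k_d)] ln[(k_r/k_d)(1 − D₀(k_r−k_d)/(k_d L₀))]
= [1/(1.65−0.197)] ln[(1.65/0.197)(1 − 1.94×1.453/(0.197×42.1))]
= (1/1.453) ln[8.376 × 0.6601] = 0.6882 × ln(5.529) = 0.6882 × 1.710 = 1.177 d.
L(t_c) = L₀ e^(−k_d t_c) = 42.1 × 0.7931 = 33.39 mg/L, and at the critical point k_r D_c = k_d L, so D_c = (0.197/1.65) × 33.39 = 3.986 mg/L.
Minimum DO = C_s − D_c = 7.81 − 3.986 = 3.824 mg/L.
x_c = v t_c = 0.969 m/s × 1.177 d × 86400 s/d = 98530 m ≈ 98.5 km.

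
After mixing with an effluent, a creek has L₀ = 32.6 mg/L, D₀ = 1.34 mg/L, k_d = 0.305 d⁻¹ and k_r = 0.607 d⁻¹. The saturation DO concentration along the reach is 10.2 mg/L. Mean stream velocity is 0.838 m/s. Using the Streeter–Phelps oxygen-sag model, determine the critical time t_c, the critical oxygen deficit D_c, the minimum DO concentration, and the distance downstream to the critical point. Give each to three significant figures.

With k_r/k_d = 1.990 and 1 − D₀(k_r−k_d)/(k_d L₀) = 0.9593,
t_c = ln(1.990 × 0.9593) / (0.607 − 0.305) = ln(1.909) / 0.3020 = 0.6467/0.3020 = 2.141 d.
D_c = (k_d/k_r) L₀ e^(−k_d t_c) = (0.305/0.607) × 32.6 × e^(−0.305×2.141) = 0.5025 × 32.6 × 0.5204 = 8.525 mg/L.
Minimum DO = C_s − D_c = 10.2 − 8.525 = 1.675 mg/L.
x_c = v t_c = 0.838 m/s × 2.141 d × 86400 s/d = 155000 m ≈ 155 km.

t_c ≈ 2.14 d; D_c ≈ 8.53 mg/L; min DO ≈ 1.67 mg/L; x_c ≈ 155 km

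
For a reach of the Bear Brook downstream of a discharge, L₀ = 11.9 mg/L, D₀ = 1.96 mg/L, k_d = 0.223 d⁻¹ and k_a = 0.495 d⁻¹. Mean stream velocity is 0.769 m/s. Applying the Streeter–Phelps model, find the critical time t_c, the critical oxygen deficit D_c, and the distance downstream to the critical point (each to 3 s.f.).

With k_a/k_d = 2.220 and 1 − D₀(k_a−k_d)/(k_d L₀) = 0.7991,
t_c = ln(2.220 × 0.7991) / (0.495 − 0.223) = ln(1.774) / 0.2720 = 0.5731/0.2720 = 2.107 d.
L(t_c) = L₀ e^(−k_d t_c) = 11.9 × 0.6251 = 7.438 mg/L, and at the critical point k_a D_c = k_d L, so D_c = (0.223/0.495) × 7.438 = 3.351 mg/L.
x_c = v t_c = 0.769 m/s × 2.107 d × 86400 s/d = 140000 m ≈ 140 km.

t_c ≈ 2.11 d; D_c ≈ 3.35 mg/L; x_c ≈ 140 km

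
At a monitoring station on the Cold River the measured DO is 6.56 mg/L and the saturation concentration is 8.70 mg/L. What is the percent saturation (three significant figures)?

% saturation = C/C_s × 100 = 6.56/8.70 × 100 = 75.4 %.

75.4 % saturation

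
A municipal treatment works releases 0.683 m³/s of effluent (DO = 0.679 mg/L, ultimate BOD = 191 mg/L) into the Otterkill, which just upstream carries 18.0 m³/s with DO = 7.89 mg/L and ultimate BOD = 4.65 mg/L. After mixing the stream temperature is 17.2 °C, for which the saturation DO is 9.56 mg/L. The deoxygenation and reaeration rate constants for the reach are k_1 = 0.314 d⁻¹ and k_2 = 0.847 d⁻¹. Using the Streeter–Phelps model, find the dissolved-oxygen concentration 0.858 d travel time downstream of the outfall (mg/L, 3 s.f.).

Mixed DO = (18.0×7.89 + 0.683×0.679)/(18.0+0.683) = 142.5/18.68 = 7.626 mg/L.
Mixed L₀ = (18.0×4.65 + 0.683×191)/(18.68) = 214.2/18.68 = 11.46 mg/L.
Initial deficit D₀ = C_s − DO₀ = 9.56 − 7.626 = 1.934 mg/L.
D(0.858) = [0.314×11.46/(0.847−0.314)](e^(−0.314×0.858) − e^(−0.847×0.858)) + 1.934 e^(−0.847×0.858)
= 6.753 × (0.7638 − 0.4835) + 1.934 × 0.4835 = 2.828 mg/L.
DO = 9.56 − 2.828 = 6.732 mg/L.

DO ≈ 6.73 mg/L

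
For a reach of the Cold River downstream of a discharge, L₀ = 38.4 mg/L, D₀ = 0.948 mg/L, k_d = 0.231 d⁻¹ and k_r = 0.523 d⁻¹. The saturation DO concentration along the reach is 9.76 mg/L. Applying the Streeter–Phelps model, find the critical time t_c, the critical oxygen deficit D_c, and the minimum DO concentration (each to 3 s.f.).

t_c ≈ 2.69 d; D_c ≈ 9.11 mg/L; min DO ≈ 0.649 mg/L

With k_r/k_d = 2.264 and 1 − D₀(k_r−k_d)/(k_d L₀) = 0.9688,
t_c = ln(2.264 × 0.9688) / (0.523 − 0.231) = ln(2.193) / 0.2920 = 0.7855/0.2920 = 2.690 d.
L(t_c) = L₀ e^(−k_d t_c) = 38.4 × 0.5372 = 20.63 mg/L, and at the critical point k_r D_c = k_d L, so D_c = (0.231/0.523) × 20.63 = 9.111 mg/L.
Minimum DO = C_s − D_c = 9.76 − 9.111 = 0.6487 mg/L.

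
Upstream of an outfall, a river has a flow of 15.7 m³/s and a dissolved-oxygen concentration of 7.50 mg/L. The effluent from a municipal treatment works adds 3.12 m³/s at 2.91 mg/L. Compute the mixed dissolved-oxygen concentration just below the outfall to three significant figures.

Flow-weighted mixing: C = (Q_r C_r + Q_w C_w)/(Q_r + Q_w)
= (15.7×7.50 + 3.12×2.91)/(15.7 + 3.12) = 126.8/18.82 = 6.739 mg/L.

6.74 mg/L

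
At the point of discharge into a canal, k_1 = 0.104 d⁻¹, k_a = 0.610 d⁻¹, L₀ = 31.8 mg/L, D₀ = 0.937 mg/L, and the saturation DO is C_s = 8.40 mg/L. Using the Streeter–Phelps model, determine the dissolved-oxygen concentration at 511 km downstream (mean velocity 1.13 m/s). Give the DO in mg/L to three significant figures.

Travel time t = x/v = 511 km / (1.13 m/s) = 511000 m / 1.13 m/s = 452200 s = 5.234 d.
k_1 L₀/(k_a−k_1) = 0.104×31.8/(0.610−0.104) = 3.307/0.5060 = 6.536 mg/L.
e^(−k_1 t) = e^(−0.104×5.234) = 0.5802; e^(−k_a t) = e^(−0.610×5.234) = 0.04106.
D = 6.536 × (0.5802 − 0.04106) + 0.937 × 0.04106 = 3.524 + 0.03847 = 3.562 mg/L.
DO = C_s − D = 8.40 − 3.562 = 4.838 mg/L.

DO ≈ 4.84 mg/L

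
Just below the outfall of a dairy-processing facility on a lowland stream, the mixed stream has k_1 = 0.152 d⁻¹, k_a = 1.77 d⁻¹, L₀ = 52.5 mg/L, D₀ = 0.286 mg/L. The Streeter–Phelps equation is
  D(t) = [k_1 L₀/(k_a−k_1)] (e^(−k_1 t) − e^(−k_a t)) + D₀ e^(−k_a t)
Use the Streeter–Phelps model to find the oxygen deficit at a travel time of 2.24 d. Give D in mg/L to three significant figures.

D ≈ 3.42 mg/L

k_1 L₀/(k_a−k_1) = 0.152×52.5/(1.77−0.152) = 7.980/1.618 = 4.932 mg/L.
e^(−k_1 t) = e^(−0.152×2.240) = 0.7114; e^(−k_a t) = e^(−1.77×2.240) = 0.01897.
D = 4.932 × (0.7114 − 0.01897) + 0.286 × 0.01897 = 3.415 + 0.005426 = 3.421 mg/L.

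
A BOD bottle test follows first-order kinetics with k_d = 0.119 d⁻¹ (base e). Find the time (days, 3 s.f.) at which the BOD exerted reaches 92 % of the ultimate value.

t ≈ 21.2 d

y/L₀ = 1 − e^(−k_d t) = 0.92 ⇒ e^(−k_d t) = 0.0800
t = −ln(0.0800) / 0.119 = 2.526 / 0.119 = 21.22 d.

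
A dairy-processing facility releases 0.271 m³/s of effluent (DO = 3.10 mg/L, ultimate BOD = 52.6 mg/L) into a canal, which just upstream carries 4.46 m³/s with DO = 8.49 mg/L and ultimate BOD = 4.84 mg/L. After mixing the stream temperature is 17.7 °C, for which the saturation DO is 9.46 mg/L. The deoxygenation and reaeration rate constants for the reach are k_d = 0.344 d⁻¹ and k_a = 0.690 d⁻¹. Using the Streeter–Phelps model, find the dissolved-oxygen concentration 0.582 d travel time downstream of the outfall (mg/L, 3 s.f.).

Mixed DO = (4.46×8.49 + 0.271×3.10)/(4.46+0.271) = 38.71/4.731 = 8.181 mg/L.
Mixed L₀ = (4.46×4.84 + 0.271×52.6)/(4.731) = 35.84/4.731 = 7.576 mg/L.
Initial deficit D₀ = C_s − DO₀ = 9.46 − 8.181 = 1.279 mg/L.
D(0.582) = [0.344×7.576/(0.690−0.344)](e^(−0.344×0.582) − e^(−0.690×0.582)) + 1.279 e^(−0.690×0.582)
= 7.532 × (0.8186 − 0.6693) + 1.279 × 0.6693 = 1.980 mg/L.
DO = 9.46 − 1.980 = 7.480 mg/L.

DO ≈ 7.48 mg/L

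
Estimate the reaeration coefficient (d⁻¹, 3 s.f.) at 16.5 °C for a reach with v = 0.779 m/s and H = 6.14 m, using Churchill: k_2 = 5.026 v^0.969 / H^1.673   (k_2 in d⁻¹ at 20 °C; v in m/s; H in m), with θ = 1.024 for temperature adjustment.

k_2(20) = 5.026 × 0.779^0.969 / 6.14^1.673 = 5.026 × 0.7851 / 20.83 = 0.1895 d⁻¹.
k_2(16.5) = 0.1895 × 1.024^(16.5−20) = 0.1895 × 0.9203 = 0.1744 d⁻¹.

k_2 ≈ 0.174 d⁻¹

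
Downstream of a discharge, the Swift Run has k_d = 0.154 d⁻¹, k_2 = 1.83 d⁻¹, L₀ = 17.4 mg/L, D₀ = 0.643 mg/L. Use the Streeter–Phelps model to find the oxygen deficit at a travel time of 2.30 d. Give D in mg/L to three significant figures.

k_d L₀/(k_2−k_d) = 0.154×17.4/(1.83−0.154) = 2.680/1.676 = 1.599 mg/L.
e^(−k_d t) = e^(−0.154×2.300) = 0.7017; e^(−k_2 t) = e^(−1.83×2.300) = 0.01486.
D = 1.599 × (0.7017 − 0.01486) + 0.643 × 0.01486 = 1.098 + 0.009556 = 1.108 mg/L.

D ≈ 1.11 mg/L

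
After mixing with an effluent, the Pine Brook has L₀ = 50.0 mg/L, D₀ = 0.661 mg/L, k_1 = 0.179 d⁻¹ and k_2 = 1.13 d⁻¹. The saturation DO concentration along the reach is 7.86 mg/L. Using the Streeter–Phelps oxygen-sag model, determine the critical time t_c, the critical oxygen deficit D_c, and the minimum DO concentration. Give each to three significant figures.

With k_2/k_1 = 6.313 and 1 − D₀(k_2−k_1)/(k_1 L₀) = 0.9298,
t_c = ln(6.313 × 0.9298) / (1.13 − 0.179) = ln(5.869) / 0.9510 = 1.770/0.9510 = 1.861 d.
L(t_c) = L₀ e^(−k_1 t_c) = 50.0 × 0.7167 = 35.83 mg/L, and at the critical point k_2 D_c = k_1 L, so D_c = (0.179/1.13) × 35.83 = 5.676 mg/L.
Minimum DO = C_s − D_c = 7.86 − 5.676 = 2.184 mg/L.

t_c ≈ 1.86 d; D_c ≈ 5.68 mg/L; min DO ≈ 2.18 mg/L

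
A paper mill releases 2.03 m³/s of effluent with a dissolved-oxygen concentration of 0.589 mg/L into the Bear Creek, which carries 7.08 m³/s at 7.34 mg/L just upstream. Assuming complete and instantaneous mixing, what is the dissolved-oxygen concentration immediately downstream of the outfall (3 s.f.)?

5.84 mg/L

Flow-weighted mixing: C = (Q_r C_r + Q_w C_w)/(Q_r + Q_w)
= (7.08×7.34 + 2.03×0.589)/(7.08 + 2.03) = 53.16/9.110 = 5.836 mg/L.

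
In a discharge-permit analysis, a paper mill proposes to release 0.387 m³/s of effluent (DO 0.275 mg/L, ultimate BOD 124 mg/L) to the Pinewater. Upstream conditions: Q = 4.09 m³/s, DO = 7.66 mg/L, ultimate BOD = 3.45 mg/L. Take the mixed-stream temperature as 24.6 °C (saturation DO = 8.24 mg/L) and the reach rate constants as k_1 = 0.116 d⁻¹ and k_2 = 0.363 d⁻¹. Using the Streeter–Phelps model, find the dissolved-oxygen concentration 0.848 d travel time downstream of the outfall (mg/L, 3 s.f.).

Mixed DO = (4.09×7.66 + 0.387×0.275)/(4.09+0.387) = 31.44/4.477 = 7.022 mg/L.
Mixed L₀ = (4.09×3.45 + 0.387×124)/(4.477) = 62.10/4.477 = 13.87 mg/L.
Initial deficit D₀ = C_s − DO₀ = 8.24 − 7.022 = 1.218 mg/L.
D(0.848) = [0.116×13.87/(0.363−0.116)](e^(−0.116×0.848) − e^(−0.363×0.848)) + 1.218 e^(−0.363×0.848)
= 6.514 × (0.9063 − 0.7350) + 1.218 × 0.7350 = 2.011 mg/L.
DO = 8.24 − 2.011 = 6.229 mg/L.

DO ≈ 6.23 mg/L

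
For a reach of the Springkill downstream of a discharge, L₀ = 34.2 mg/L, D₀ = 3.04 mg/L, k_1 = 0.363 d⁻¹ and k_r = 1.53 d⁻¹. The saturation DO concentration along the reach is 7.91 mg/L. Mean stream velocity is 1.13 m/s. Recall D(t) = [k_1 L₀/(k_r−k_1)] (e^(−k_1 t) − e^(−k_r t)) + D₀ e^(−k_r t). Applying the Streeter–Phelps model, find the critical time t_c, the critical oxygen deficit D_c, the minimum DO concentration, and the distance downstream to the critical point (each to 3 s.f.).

t_c ≈ 0.944 d; D_c ≈ 5.76 mg/L; min DO ≈ 2.15 mg/L; x_c ≈ 92.2 km

With k_r/k_1 = 4.215 and 1 − D₀(k_r−k_1)/(k_1 L₀) = 0.7142,
t_c = ln(4.215 × 0.7142) / (1.53 − 0.363) = ln(3.010) / 1.167 = 1.102/1.167 = 0.9444 d.
L(t_c) = L₀ e^(−k_1 t_c) = 34.2 × 0.7098 = 24.27 mg/L, and at the critical point k_r D_c = k_1 L, so D_c = (0.363/1.53) × 24.27 = 5.759 mg/L.
Minimum DO = C_s − D_c = 7.91 − 5.759 = 2.151 mg/L.
x_c = v t_c = 1.13 m/s × 0.9444 d × 86400 s/d = 92200 m ≈ 92.2 km.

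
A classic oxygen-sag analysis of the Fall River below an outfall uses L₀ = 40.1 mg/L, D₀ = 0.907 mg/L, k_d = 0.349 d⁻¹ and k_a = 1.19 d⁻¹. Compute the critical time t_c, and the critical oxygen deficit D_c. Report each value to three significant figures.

t_c = [1/(k_a−k_d)] ln[(k_a/k_d)(1 − D₀(k_a−k_d)/(k_d L₀))]
= [1/(1.19−0.349)] ln[(1.19/0.349)(1 − 0.907×0.8410/(0.349×40.1))]
= (1/0.8410) ln[3.410 × 0.9455] = 1.189 × ln(3.224) = 1.189 × 1.171 = 1.392 d.
L(t_c) = L₀ e^(−k_d t_c) = 40.1 × 0.6152 = 24.67 mg/L, and at the critical point k_a D_c = k_d L, so D_c = (0.349/1.19) × 24.67 = 7.235 mg/L.

t_c ≈ 1.39 d; D_c ≈ 7.24 mg/L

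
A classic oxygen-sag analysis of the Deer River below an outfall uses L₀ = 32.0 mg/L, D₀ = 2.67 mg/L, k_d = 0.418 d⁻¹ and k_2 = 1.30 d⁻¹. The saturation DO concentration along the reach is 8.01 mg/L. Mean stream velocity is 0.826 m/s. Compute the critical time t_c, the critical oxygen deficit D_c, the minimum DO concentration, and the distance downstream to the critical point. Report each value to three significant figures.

t_c = [1/(k_2−k_d)] ln[(k_2/k_d)(1 − D₀(k_2−k_d)/(k_d L₀))]
= [1/(1.30−0.418)] ln[(1.30/0.418)(1 − 2.67×0.8820/(0.418×32.0))]
= (1/0.8820) ln[3.110 × 0.8239] = 1.134 × ln(2.563) = 1.134 × 0.9410 = 1.067 d.
D_c = (k_d/k_2) L₀ e^(−k_d t_c) = (0.418/1.30) × 32.0 × e^(−0.418×1.067) = 0.3215 × 32.0 × 0.6402 = 6.587 mg/L.
Minimum DO = C_s − D_c = 8.01 − 6.587 = 1.423 mg/L.
x_c = v t_c = 0.826 m/s × 1.067 d × 86400 s/d = 76140 m ≈ 76.1 km.

t_c ≈ 1.07 d; D_c ≈ 6.59 mg/L; min DO ≈ 1.42 mg/L; x_c ≈ 76.1 km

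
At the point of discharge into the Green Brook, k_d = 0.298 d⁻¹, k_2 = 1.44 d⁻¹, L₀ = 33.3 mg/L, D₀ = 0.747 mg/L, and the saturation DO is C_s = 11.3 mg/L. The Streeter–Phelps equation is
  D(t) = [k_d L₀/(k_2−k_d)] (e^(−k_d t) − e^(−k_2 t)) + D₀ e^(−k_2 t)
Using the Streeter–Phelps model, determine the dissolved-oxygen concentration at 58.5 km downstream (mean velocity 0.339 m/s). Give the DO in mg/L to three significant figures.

DO ≈ 6.96 mg/L

Travel time t = x/v = 58.5 km / (0.339 m/s) = 58500 m / 0.339 m/s = 172600 s = 1.997 d.
k_d L₀/(k_2−k_d) = 0.298×33.3/(1.44−0.298) = 9.923/1.142 = 8.689 mg/L.
e^(−k_d t) = e^(−0.298×1.997) = 0.5515; e^(−k_2 t) = e^(−1.44×1.997) = 0.05635.
D = 8.689 × (0.5515 − 0.05635) + 0.747 × 0.05635 = 4.302 + 0.04210 = 4.344 mg/L.
DO = C_s − D = 11.3 − 4.344 = 6.956 mg/L.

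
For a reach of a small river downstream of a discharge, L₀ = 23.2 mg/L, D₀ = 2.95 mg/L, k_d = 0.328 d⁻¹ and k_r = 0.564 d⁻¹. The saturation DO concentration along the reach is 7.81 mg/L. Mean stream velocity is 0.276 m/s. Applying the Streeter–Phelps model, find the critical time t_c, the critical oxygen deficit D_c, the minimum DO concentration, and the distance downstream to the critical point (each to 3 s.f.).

At the critical point dD/dt = 0, so k_d L₀ e^(−k_d t) = k_r D. Substituting D(t) from the Streeter–Phelps equation and solving for t gives
t_c = ln[(k_r/k_d)(1 − D₀(k_r−k_d)/(k_d L₀))] / (k_r−k_d).
Here k_r−k_d = 0.2360 d⁻¹ and 1 − D₀(k_r−k_d)/(k_d L₀) = 1 − 2.95×0.2360/(0.328×23.2) = 0.9085, so
t_c = ln(1.720 × 0.9085) / 0.2360 = 0.4461 / 0.2360 = 1.890 d.
L(t_c) = L₀ e^(−k_d t_c) = 23.2 × 0.5379 = 12.48 mg/L, and at the critical point k_r D_c = k_d L, so D_c = (0.328/0.564) × 12.48 = 7.258 mg/L.
Minimum DO = C_s − D_c = 7.81 − 7.258 = 0.5519 mg/L.
x_c = v t_c = 0.276 m/s × 1.890 d × 86400 s/d = 45070 m ≈ 45.1 km.

t_c ≈ 1.89 d; D_c ≈ 7.26 mg/L; min DO ≈ 0.552 mg/L; x_c ≈ 45.1 km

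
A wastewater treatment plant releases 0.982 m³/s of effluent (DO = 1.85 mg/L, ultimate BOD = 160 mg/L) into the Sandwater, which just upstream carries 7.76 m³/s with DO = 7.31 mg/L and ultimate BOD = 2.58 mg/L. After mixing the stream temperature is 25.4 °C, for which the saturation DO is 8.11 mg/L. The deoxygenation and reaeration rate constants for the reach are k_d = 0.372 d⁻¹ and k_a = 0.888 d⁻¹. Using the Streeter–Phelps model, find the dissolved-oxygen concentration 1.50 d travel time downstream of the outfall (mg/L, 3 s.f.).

DO ≈ 3.23 mg/L

Mixed DO = (7.76×7.31 + 0.982×1.85)/(7.76+0.982) = 58.54/8.742 = 6.697 mg/L.
Mixed L₀ = (7.76×2.58 + 0.982×160)/(8.742) = 177.1/8.742 = 20.26 mg/L.
Initial deficit D₀ = C_s − DO₀ = 8.11 − 6.697 = 1.413 mg/L.
D(1.50) = [0.372×20.26/(0.888−0.372)](e^(−0.372×1.50) − e^(−0.888×1.50)) + 1.413 e^(−0.888×1.50)
= 14.61 × (0.5724 − 0.2639) + 1.413 × 0.2639 = 4.878 mg/L.
DO = 8.11 − 4.878 = 3.232 mg/L.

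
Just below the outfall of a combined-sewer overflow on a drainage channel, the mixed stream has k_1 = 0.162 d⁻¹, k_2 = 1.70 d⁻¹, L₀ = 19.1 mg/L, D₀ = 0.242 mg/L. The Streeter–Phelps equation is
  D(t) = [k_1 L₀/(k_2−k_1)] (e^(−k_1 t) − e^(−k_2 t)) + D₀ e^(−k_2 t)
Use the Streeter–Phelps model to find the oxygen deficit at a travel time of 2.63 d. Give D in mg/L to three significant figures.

D ≈ 1.29 mg/L

k_1 L₀/(k_2−k_1) = 0.162×19.1/(1.70−0.162) = 3.094/1.538 = 2.012 mg/L.
e^(−k_1 t) = e^(−0.162×2.630) = 0.6531; e^(−k_2 t) = e^(−1.70×2.630) = 0.01144.
D = 2.012 × (0.6531 − 0.01144) + 0.242 × 0.01144 = 1.291 + 0.002767 = 1.294 mg/L.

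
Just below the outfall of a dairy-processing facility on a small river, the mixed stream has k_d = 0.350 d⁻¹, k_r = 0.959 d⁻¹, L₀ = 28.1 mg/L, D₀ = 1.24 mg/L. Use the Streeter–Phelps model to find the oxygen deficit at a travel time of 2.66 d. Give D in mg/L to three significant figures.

D ≈ 5.20 mg/L

k_d L₀/(k_r−k_d) = 0.350×28.1/(0.959−0.350) = 9.835/0.6090 = 16.15 mg/L.
e^(−k_d t) = e^(−0.350×2.660) = 0.3942; e^(−k_r t) = e^(−0.959×2.660) = 0.07801.
D = 16.15 × (0.3942 − 0.07801) + 1.24 × 0.07801 = 5.106 + 0.09673 = 5.202 mg/L.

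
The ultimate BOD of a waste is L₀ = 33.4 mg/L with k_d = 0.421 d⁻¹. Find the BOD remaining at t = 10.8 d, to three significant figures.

L_t = L₀ e^(−k_d t) = 33.4 × e^(−0.421×10.8) = 33.4 × 0.01060 = 0.3541 mg/L.

L ≈ 0.354 mg/L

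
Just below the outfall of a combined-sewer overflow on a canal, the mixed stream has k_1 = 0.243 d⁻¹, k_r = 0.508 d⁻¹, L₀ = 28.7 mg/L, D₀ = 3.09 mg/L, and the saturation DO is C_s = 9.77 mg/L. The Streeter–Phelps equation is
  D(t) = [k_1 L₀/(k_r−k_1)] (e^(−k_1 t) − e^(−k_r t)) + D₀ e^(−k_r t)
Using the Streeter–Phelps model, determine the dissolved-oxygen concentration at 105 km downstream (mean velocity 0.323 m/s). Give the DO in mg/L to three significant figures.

DO ≈ 2.66 mg/L

Travel time t = x/v = 105 km / (0.323 m/s) = 105000 m / 0.323 m/s = 325100 s = 3.762 d.
k_1 L₀/(k_r−k_1) = 0.243×28.7/(0.508−0.243) = 6.974/0.2650 = 26.32 mg/L.
e^(−k_1 t) = e^(−0.243×3.762) = 0.4008; e^(−k_r t) = e^(−0.508×3.762) = 0.1479.
D = 26.32 × (0.4008 − 0.1479) + 3.09 × 0.1479 = 6.656 + 0.4570 = 7.113 mg/L.
DO = C_s − D = 9.77 − 7.113 = 2.657 mg/L.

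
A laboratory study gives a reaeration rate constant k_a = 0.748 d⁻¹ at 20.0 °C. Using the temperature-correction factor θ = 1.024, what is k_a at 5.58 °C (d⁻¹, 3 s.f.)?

k_a(T₂) = k_a(T₁) · θ^(T₂−T₁) = 0.748 × 1.024^(5.58−20.0)
= 0.748 × 1.024^-14.4 = 0.748 × 0.7104 = 0.5313 d⁻¹.

k_a ≈ 0.531 d⁻¹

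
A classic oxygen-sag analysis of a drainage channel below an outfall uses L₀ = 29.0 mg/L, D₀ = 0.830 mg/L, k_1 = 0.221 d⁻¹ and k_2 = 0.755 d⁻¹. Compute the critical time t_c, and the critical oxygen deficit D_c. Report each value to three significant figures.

At the critical point dD/dt = 0, so k_1 L₀ e^(−k_1 t) = k_2 D. Substituting D(t) from the Streeter–Phelps equation and solving for t gives
t_c = ln[(k_2/k_1)(1 − D₀(k_2−k_1)/(k_1 L₀))] / (k_2−k_1).
Here k_2−k_1 = 0.5340 d⁻¹ and 1 − D₀(k_2−k_1)/(k_1 L₀) = 1 − 0.830×0.5340/(0.221×29.0) = 0.9308, so
t_c = ln(3.416 × 0.9308) / 0.5340 = 1.157 / 0.5340 = 2.166 d.
L(t_c) = L₀ e^(−k_1 t_c) = 29.0 × 0.6195 = 17.97 mg/L, and at the critical point k_2 D_c = k_1 L, so D_c = (0.221/0.755) × 17.97 = 5.259 mg/L.

t_c ≈ 2.17 d; D_c ≈ 5.26 mg/L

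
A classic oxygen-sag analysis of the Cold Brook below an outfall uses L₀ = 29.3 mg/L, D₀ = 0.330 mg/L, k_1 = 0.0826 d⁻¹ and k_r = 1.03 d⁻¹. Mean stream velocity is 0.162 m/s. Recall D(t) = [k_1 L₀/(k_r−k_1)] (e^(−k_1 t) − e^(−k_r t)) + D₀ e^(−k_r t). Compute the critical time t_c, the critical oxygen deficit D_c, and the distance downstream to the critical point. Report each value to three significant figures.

t_c ≈ 2.52 d; D_c ≈ 1.91 mg/L; x_c ≈ 35.2 km

With k_r/k_1 = 12.47 and 1 − D₀(k_r−k_1)/(k_1 L₀) = 0.8708,
t_c = ln(12.47 × 0.8708) / (1.03 − 0.0826) = ln(10.86) / 0.9474 = 2.385/0.9474 = 2.517 d.
L(t_c) = L₀ e^(−k_1 t_c) = 29.3 × 0.8123 = 23.80 mg/L, and at the critical point k_r D_c = k_1 L, so D_c = (0.0826/1.03) × 23.80 = 1.909 mg/L.
x_c = v t_c = 0.162 m/s × 2.517 d × 86400 s/d = 35240 m ≈ 35.2 km.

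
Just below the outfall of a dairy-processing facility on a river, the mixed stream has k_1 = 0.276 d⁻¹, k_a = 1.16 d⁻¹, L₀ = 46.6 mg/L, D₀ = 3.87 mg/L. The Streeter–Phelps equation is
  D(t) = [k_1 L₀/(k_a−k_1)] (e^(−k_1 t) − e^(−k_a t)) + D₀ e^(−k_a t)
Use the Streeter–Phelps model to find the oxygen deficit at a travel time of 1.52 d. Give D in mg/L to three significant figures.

k_1 L₀/(k_a−k_1) = 0.276×46.6/(1.16−0.276) = 12.86/0.8840 = 14.55 mg/L.
e^(−k_1 t) = e^(−0.276×1.520) = 0.6574; e^(−k_a t) = e^(−1.16×1.520) = 0.1715.
D = 14.55 × (0.6574 − 0.1715) + 3.87 × 0.1715 = 7.069 + 0.6637 = 7.733 mg/L.

D ≈ 7.73 mg/L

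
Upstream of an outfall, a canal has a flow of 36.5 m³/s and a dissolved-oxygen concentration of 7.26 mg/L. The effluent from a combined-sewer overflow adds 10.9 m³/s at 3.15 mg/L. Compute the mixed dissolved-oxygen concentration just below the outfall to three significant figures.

6.31 mg/L

Flow-weighted mixing: C = (Q_r C_r + Q_w C_w)/(Q_r + Q_w)
= (36.5×7.26 + 10.9×3.15)/(36.5 + 10.9) = 299.3/47.40 = 6.315 mg/L.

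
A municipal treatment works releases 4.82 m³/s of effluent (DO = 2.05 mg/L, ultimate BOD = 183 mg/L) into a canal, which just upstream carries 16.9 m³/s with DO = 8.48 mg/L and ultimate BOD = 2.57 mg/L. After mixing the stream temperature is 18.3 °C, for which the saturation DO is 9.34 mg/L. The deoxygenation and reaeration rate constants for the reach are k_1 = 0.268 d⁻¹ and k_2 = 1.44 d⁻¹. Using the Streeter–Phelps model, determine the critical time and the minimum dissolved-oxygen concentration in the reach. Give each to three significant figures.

Mixed DO = (16.9×8.48 + 4.82×2.05)/(16.9+4.82) = 153.2/21.72 = 7.053 mg/L.
Mixed L₀ = (16.9×2.57 + 4.82×183)/(21.72) = 925.5/21.72 = 42.61 mg/L.
Initial deficit D₀ = C_s − DO₀ = 9.34 − 7.053 = 2.287 mg/L.
t_c = (1/1.172) ln[(1.44/0.268)(1 − 2.287×1.172/(0.268×42.61))] = 0.8532 × ln(4.112) = 1.206 d.
D_c = (0.268/1.44) × 42.61 × e^(−0.268×1.206) = 0.1861 × 42.61 × 0.7237 = 5.739 mg/L.
Minimum DO = 9.34 − 5.739 = 3.601 mg/L.

t_c ≈ 1.21 d; minimum DO ≈ 3.60 mg/L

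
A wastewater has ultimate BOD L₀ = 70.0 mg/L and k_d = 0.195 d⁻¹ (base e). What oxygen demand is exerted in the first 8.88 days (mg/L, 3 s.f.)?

y_t = L₀(1 − e^(−k_d t)) = 70.0 × (1 − e^(−0.195×8.88))
= 70.0 × (1 − 0.1770) = 70.0 × 0.8230 = 57.61 mg/L.

y ≈ 57.6 mg/L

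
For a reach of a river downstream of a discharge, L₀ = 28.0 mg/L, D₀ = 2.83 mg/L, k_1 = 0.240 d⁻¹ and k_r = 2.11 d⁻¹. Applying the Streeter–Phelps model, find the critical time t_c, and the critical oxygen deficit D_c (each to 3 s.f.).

t_c ≈ 0.334 d; D_c ≈ 2.94 mg/L

With k_r/k_1 = 8.792 and 1 − D₀(k_r−k_1)/(k_1 L₀) = 0.2125,
t_c = ln(8.792 × 0.2125) / (2.11 − 0.240) = ln(1.868) / 1.870 = 0.6249/1.870 = 0.3342 d.
L(t_c) = L₀ e^(−k_1 t_c) = 28.0 × 0.9229 = 25.84 mg/L, and at the critical point k_r D_c = k_1 L, so D_c = (0.240/2.11) × 25.84 = 2.939 mg/L.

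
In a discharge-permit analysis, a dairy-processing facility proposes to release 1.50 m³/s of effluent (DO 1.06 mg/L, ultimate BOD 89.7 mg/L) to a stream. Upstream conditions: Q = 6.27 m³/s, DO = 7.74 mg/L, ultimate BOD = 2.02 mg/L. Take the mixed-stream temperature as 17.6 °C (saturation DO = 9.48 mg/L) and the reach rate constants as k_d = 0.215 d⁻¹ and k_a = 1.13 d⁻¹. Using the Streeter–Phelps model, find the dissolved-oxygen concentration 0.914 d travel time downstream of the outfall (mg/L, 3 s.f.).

Mixed DO = (6.27×7.74 + 1.50×1.06)/(6.27+1.50) = 50.12/7.770 = 6.450 mg/L.
Mixed L₀ = (6.27×2.02 + 1.50×89.7)/(7.770) = 147.2/7.770 = 18.95 mg/L.
Initial deficit D₀ = C_s − DO₀ = 9.48 − 6.450 = 3.030 mg/L.
D(0.914) = [0.215×18.95/(1.13−0.215)](e^(−0.215×0.914) − e^(−1.13×0.914)) + 3.030 e^(−1.13×0.914)
= 4.452 × (0.8216 − 0.3560) + 3.030 × 0.3560 = 3.151 mg/L.
DO = 9.48 − 3.151 = 6.329 mg/L.

DO ≈ 6.33 mg/L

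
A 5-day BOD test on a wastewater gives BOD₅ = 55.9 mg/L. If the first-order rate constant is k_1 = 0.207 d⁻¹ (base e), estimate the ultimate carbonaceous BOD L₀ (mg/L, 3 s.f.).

BOD₅ = L₀(1 − e^(−5k_1)) ⇒ L₀ = BOD₅ / (1 − e^(−5×0.207))
= 55.9 / (1 − 0.3552) = 55.9 / 0.6448 = 86.70 mg/L.

L₀ ≈ 86.7 mg/L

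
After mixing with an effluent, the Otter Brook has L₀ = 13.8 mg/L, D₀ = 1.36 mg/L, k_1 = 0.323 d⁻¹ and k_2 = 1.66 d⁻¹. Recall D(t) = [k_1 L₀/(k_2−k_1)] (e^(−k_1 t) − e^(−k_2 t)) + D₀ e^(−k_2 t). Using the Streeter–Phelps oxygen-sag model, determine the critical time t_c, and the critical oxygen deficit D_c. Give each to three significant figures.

t_c ≈ 0.832 d; D_c ≈ 2.05 mg/L

At the critical point dD/dt = 0, so k_1 L₀ e^(−k_1 t) = k_2 D. Substituting D(t) from the Streeter–Phelps equation and solving for t gives
t_c = ln[(k_2/k_1)(1 − D₀(k_2−k_1)/(k_1 L₀))] / (k_2−k_1).
Here k_2−k_1 = 1.337 d⁻¹ and 1 − D₀(k_2−k_1)/(k_1 L₀) = 1 − 1.36×1.337/(0.323×13.8) = 0.5921, so
t_c = ln(5.139 × 0.5921) / 1.337 = 1.113 / 1.337 = 0.8323 d.
D_c = (k_1/k_2) L₀ e^(−k_1 t_c) = (0.323/1.66) × 13.8 × e^(−0.323×0.8323) = 0.1946 × 13.8 × 0.7643 = 2.052 mg/L.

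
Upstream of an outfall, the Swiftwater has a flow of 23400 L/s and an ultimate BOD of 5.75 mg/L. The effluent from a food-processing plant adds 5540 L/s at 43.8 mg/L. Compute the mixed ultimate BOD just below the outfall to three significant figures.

Flow-weighted mixing: C = (Q_r C_r + Q_w C_w)/(Q_r + Q_w)
= (23400×5.75 + 5540×43.8)/(23400 + 5540) = 377200/28940 = 13.03 mg/L.

13.0 mg/L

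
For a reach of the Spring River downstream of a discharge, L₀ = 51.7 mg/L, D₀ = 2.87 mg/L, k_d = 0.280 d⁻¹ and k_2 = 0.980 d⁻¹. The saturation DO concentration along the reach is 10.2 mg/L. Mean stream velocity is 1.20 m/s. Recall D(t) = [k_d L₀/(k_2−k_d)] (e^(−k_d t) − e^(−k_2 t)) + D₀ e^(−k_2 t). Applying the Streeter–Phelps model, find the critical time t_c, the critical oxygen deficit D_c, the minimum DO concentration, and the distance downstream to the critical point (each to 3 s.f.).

t_c ≈ 1.58 d; D_c ≈ 9.50 mg/L; min DO ≈ 0.699 mg/L; x_c ≈ 163 km

At the critical point dD/dt = 0, so k_d L₀ e^(−k_d t) = k_2 D. Substituting D(t) from the Streeter–Phelps equation and solving for t gives
t_c = ln[(k_2/k_d)(1 − D₀(k_2−k_d)/(k_d L₀))] / (k_2−k_d).
Here k_2−k_d = 0.7000 d⁻¹ and 1 − D₀(k_2−k_d)/(k_d L₀) = 1 − 2.87×0.7000/(0.280×51.7) = 0.8612, so
t_c = ln(3.500 × 0.8612) / 0.7000 = 1.103 / 0.7000 = 1.576 d.
D_c = (k_d/k_2) L₀ e^(−k_d t_c) = (0.280/0.980) × 51.7 × e^(−0.280×1.576) = 0.2857 × 51.7 × 0.6432 = 9.501 mg/L.
Minimum DO = C_s − D_c = 10.2 − 9.501 = 0.6994 mg/L.
x_c = v t_c = 1.20 m/s × 1.576 d × 86400 s/d = 163400 m ≈ 163 km.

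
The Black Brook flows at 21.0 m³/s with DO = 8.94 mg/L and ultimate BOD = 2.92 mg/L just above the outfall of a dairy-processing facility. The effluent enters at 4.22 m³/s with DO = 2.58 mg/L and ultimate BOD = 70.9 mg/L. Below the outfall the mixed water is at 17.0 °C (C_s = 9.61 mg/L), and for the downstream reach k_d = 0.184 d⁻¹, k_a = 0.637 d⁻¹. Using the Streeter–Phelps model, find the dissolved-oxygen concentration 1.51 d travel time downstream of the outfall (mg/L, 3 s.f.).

DO ≈ 6.77 mg/L

Mixed DO = (21.0×8.94 + 4.22×2.58)/(21.0+4.22) = 198.6/25.22 = 7.876 mg/L.
Mixed L₀ = (21.0×2.92 + 4.22×70.9)/(25.22) = 360.5/25.22 = 14.29 mg/L.
Initial deficit D₀ = C_s − DO₀ = 9.61 − 7.876 = 1.734 mg/L.
D(1.51) = [0.184×14.29/(0.637−0.184)](e^(−0.184×1.51) − e^(−0.637×1.51)) + 1.734 e^(−0.637×1.51)
= 5.806 × (0.7574 − 0.3822) + 1.734 × 0.3822 = 2.842 mg/L.
DO = 9.61 − 2.842 = 6.768 mg/L.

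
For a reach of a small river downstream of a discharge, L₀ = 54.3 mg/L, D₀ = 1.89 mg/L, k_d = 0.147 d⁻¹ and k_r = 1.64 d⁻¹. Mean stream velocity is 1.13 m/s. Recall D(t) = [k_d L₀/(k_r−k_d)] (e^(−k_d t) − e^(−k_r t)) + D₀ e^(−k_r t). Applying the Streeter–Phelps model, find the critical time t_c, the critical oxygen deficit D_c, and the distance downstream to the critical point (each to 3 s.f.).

t_c ≈ 1.32 d; D_c ≈ 4.01 mg/L; x_c ≈ 129 km

At the critical point dD/dt = 0, so k_d L₀ e^(−k_d t) = k_r D. Substituting D(t) from the Streeter–Phelps equation and solving for t gives
t_c = ln[(k_r/k_d)(1 − D₀(k_r−k_d)/(k_d L₀))] / (k_r−k_d).
Here k_r−k_d = 1.493 d⁻¹ and 1 − D₀(k_r−k_d)/(k_d L₀) = 1 − 1.89×1.493/(0.147×54.3) = 0.6465, so
t_c = ln(11.16 × 0.6465) / 1.493 = 1.976 / 1.493 = 1.323 d.
L(t_c) = L₀ e^(−k_d t_c) = 54.3 × 0.8232 = 44.70 mg/L, and at the critical point k_r D_c = k_d L, so D_c = (0.147/1.64) × 44.70 = 4.007 mg/L.
x_c = v t_c = 1.13 m/s × 1.323 d × 86400 s/d = 129200 m ≈ 129 km.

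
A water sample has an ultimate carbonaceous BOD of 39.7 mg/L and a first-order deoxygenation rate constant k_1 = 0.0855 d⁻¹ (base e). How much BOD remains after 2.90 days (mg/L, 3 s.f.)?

L ≈ 31.0 mg/L

L_t = L₀ e^(−k_1 t) = 39.7 × e^(−0.0855×2.90) = 39.7 × 0.7804 = 30.98 mg/L.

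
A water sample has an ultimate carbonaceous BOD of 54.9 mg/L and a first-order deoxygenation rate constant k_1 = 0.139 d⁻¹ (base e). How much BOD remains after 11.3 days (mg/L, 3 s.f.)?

L ≈ 11.4 mg/L

L_t = L₀ e^(−k_1 t) = 54.9 × e^(−0.139×11.3) = 54.9 × 0.2079 = 11.41 mg/L.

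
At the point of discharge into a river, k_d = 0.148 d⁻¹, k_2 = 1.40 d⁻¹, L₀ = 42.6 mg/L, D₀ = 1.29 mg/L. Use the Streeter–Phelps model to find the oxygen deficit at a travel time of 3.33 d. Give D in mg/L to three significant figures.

D ≈ 3.04 mg/L

k_d L₀/(k_2−k_d) = 0.148×42.6/(1.40−0.148) = 6.305/1.252 = 5.036 mg/L.
e^(−k_d t) = e^(−0.148×3.330) = 0.6109; e^(−k_2 t) = e^(−1.40×3.330) = 0.009448.
D = 5.036 × (0.6109 − 0.009448) + 1.29 × 0.009448 = 3.029 + 0.01219 = 3.041 mg/L.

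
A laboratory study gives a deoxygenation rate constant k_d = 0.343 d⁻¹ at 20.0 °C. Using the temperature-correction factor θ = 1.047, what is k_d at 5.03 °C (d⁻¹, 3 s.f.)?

k_d(T₂) = k_d(T₁) · θ^(T₂−T₁) = 0.343 × 1.047^(5.03−20.0)
= 0.343 × 1.047^-15.0 = 0.343 × 0.5028 = 0.1725 d⁻¹.

k_d ≈ 0.172 d⁻¹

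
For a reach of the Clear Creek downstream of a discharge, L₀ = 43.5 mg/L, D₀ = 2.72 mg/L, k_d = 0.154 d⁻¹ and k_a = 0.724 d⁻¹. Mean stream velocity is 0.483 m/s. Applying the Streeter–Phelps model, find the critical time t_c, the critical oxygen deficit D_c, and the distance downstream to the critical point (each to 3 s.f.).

At the critical point dD/dt = 0, so k_d L₀ e^(−k_d t) = k_a D. Substituting D(t) from the Streeter–Phelps equation and solving for t gives
t_c = ln[(k_a/k_d)(1 − D₀(k_a−k_d)/(k_d L₀))] / (k_a−k_d).
Here k_a−k_d = 0.5700 d⁻¹ and 1 − D₀(k_a−k_d)/(k_d L₀) = 1 − 2.72×0.5700/(0.154×43.5) = 0.7686, so
t_c = ln(4.701 × 0.7686) / 0.5700 = 1.285 / 0.5700 = 2.254 d.
D_c = (k_d/k_a) L₀ e^(−k_d t_c) = (0.154/0.724) × 43.5 × e^(−0.154×2.254) = 0.2127 × 43.5 × 0.7068 = 6.539 mg/L.
x_c = v t_c = 0.483 m/s × 2.254 d × 86400 s/d = 94050 m ≈ 94.0 km.

t_c ≈ 2.25 d; D_c ≈ 6.54 mg/L; x_c ≈ 94.0 km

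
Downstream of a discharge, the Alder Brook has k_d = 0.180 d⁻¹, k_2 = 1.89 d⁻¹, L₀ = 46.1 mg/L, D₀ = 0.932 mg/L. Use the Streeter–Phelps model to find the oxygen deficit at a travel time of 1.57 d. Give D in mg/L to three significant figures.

k_d L₀/(k_2−k_d) = 0.180×46.1/(1.89−0.180) = 8.298/1.710 = 4.853 mg/L.
e^(−k_d t) = e^(−0.180×1.570) = 0.7538; e^(−k_2 t) = e^(−1.89×1.570) = 0.05144.
D = 4.853 × (0.7538 − 0.05144) + 0.932 × 0.05144 = 3.408 + 0.04794 = 3.456 mg/L.

D ≈ 3.46 mg/L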